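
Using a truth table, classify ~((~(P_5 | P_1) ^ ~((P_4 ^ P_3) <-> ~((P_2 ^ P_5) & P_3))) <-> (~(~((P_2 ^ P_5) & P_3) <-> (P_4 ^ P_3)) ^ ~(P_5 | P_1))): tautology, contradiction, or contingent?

contradiction

P_1 | P_2 | P_3 | P_4 | P_5 || φ
 T  |  T  |  T  |  T  |  T  || F
 T  |  T  |  T  |  T  |  F  || F
 T  |  T  |  T  |  F  |  T  || F
 T  |  T  |  T  |  F  |  F  || F
 T  |  T  |  F  |  T  |  T  || F
 T  |  T  |  F  |  T  |  F  || F
 T  |  T  |  F  |  F  |  T  || F
 T  |  T  |  F  |  F  |  F  || F
 T  |  F  |  T  |  T  |  T  || F
 T  |  F  |  T  |  T  |  F  || F
 T  |  F  |  T  |  F  |  T  || F
 T  |  F  |  T  |  F  |  F  || F
 T  |  F  |  F  |  T  |  T  || F
 T  |  F  |  F  |  T  |  F  || F
 T  |  F  |  F  |  F  |  T  || F
 T  |  F  |  F  |  F  |  F  || F
 F  |  T  |  T  |  T  |  T  || F
 F  |  T  |  T  |  T  |  F  || F
 F  |  T  |  T  |  F  |  T  || F
 F  |  T  |  T  |  F  |  F  || F
 F  |  T  |  F  |  T  |  T  || F
 F  |  T  |  F  |  T  |  F  || F
 F  |  T  |  F  |  F  |  T  || F
 F  |  T  |  F  |  F  |  F  || F
 F  |  F  |  T  |  T  |  T  || F
 F  |  F  |  T  |  T  |  F  || F
 F  |  F  |  T  |  F  |  T  || F
 F  |  F  |  T  |  F  |  F  || F
 F  |  F  |  F  |  T  |  T  || F
 F  |  F  |  F  |  T  |  F  || F
 F  |  F  |  F  |  F  |  T  || F
 F  |  F  |  F  |  F  |  F  || F
Every row is F, so the formula is a contradiction.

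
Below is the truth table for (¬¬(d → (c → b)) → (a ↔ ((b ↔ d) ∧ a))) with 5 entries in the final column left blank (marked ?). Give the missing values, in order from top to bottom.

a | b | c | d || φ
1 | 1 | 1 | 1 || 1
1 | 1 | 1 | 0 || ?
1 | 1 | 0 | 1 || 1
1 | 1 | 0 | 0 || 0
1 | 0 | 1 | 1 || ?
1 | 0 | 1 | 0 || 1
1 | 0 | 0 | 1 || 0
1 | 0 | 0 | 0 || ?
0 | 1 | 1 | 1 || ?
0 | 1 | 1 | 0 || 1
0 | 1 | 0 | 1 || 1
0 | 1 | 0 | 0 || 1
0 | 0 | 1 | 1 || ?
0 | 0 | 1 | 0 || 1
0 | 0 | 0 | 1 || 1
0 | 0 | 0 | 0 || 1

Row a=1, b=1, c=1, d=0: ¬¬(d → (c → b)) = 1, (a ↔ ((b ↔ d) ∧ a)) = 0, so the formula = 0.
Row a=1, b=0, c=1, d=1: ¬¬(d → (c → b)) = 0, (a ↔ ((b ↔ d) ∧ a)) = 0, so the formula = 1.
Row a=1, b=0, c=0, d=0: ¬¬(d → (c → b)) = 1, (a ↔ ((b ↔ d) ∧ a)) = 1, so the formula = 1.
Row a=0, b=1, c=1, d=1: ¬¬(d → (c → b)) = 1, (a ↔ ((b ↔ d) ∧ a)) = 1, so the formula = 1.
Row a=0, b=0, c=1, d=1: ¬¬(d → (c → b)) = 0, (a ↔ ((b ↔ d) ∧ a)) = 1, so the formula = 1.

0, 1, 1, 1, 1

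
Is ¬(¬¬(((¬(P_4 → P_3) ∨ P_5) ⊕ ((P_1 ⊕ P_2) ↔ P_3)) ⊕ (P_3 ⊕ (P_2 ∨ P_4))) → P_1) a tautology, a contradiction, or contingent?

contingent

P_1  P_2  P_3  P_4  P_5  |  φ
 T    T    T    T    T   |  F
 T    T    T    T    F   |  F
 T    T    T    F    T   |  F
 T    T    T    F    F   |  F
 T    T    F    T    T   |  F
 T    T    F    T    F   |  F
 T    T    F    F    T   |  F
 T    T    F    F    F   |  F
 T    F    T    T    T   |  F
 T    F    T    T    F   |  F
 T    F    T    F    T   |  F
 T    F    T    F    F   |  F
 T    F    F    T    T   |  F
 T    F    F    T    F   |  F
 T    F    F    F    T   |  F
 T    F    F    F    F   |  F
 F    T    T    T    T   |  F
 F    T    T    T    F   |  T
 F    T    T    F    T   |  F
 F    T    T    F    F   |  T
 F    T    F    T    T   |  F
 F    T    F    T    F   |  F
 F    T    F    F    T   |  F
 F    T    F    F    F   |  T
 F    F    T    T    T   |  T
 F    F    T    T    F   |  F
 F    F    T    F    T   |  F
 F    F    T    F    F   |  T
 F    F    F    T    T   |  T
 F    F    F    T    F   |  T
 F    F    F    F    T   |  F
 F    F    F    F    F   |  T
8 of 32 rows are T, so the formula is contingent.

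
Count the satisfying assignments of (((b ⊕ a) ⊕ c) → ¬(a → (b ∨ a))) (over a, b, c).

4

a | b | c || (b ⊕ a) | ((b ⊕ a) ⊕ c) | (b ∨ a) | (a → (b ∨ a)) | ¬(a → (b ∨ a)) | φ
F | F | F ||    F    |       F       |    F    |       T       |       F        | T
F | F | T ||    F    |       T       |    F    |       T       |       F        | F
F | T | F ||    T    |       T       |    T    |       T       |       F        | F
F | T | T ||    T    |       F       |    T    |       T       |       F        | T
T | F | F ||    T    |       T       |    T    |       T       |       F        | F
T | F | T ||    T    |       F       |    T    |       T       |       F        | T
T | T | F ||    F    |       F       |    T    |       T       |       F        | T
T | T | T ||    F    |       T       |    T    |       T       |       F        | F
The formula is true on 4 of the 8 rows.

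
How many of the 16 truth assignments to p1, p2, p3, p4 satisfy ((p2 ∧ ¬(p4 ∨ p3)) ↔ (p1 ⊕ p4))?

8

p1  p2  p3  p4  |  (p4 ∨ p3)  ¬(p4 ∨ p3)  (p2 ∧ ¬(p4 ∨ p3))  (p1 ⊕ p4)  φ
1   1   1   1   |      1          0               0              0      1
1   1   1   0   |      1          0               0              1      0
1   1   0   1   |      1          0               0              0      1
1   1   0   0   |      0          1               1              1      1
1   0   1   1   |      1          0               0              0      1
1   0   1   0   |      1          0               0              1      0
1   0   0   1   |      1          0               0              0      1
1   0   0   0   |      0          1               0              1      0
0   1   1   1   |      1          0               0              1      0
0   1   1   0   |      1          0               0              0      1
0   1   0   1   |      1          0               0              1      0
0   1   0   0   |      0          1               1              0      0
0   0   1   1   |      1          0               0              1      0
0   0   1   0   |      1          0               0              0      1
0   0   0   1   |      1          0               0              1      0
0   0   0   0   |      0          1               0              0      1
The formula is true on 8 of the 16 rows.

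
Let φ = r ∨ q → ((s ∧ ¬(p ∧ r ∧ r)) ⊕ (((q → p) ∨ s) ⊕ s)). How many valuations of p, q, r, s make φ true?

12

p  q  r  s  |  φ
T  T  T  T  |  F
T  T  T  F  |  T
T  T  F  T  |  T
T  T  F  F  |  T
T  F  T  T  |  F
T  F  T  F  |  T
T  F  F  T  |  T
T  F  F  F  |  T
F  T  T  T  |  T
F  T  T  F  |  F
F  T  F  T  |  T
F  T  F  F  |  F
F  F  T  T  |  T
F  F  T  F  |  T
F  F  F  T  |  T
F  F  F  F  |  T
The formula is true on 12 of the 16 rows.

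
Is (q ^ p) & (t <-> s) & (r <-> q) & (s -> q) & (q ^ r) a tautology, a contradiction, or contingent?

p  q  r  s  t  |  φ
F  F  F  F  F  |  F
F  F  F  F  T  |  F
F  F  F  T  F  |  F
F  F  F  T  T  |  F
F  F  T  F  F  |  F
F  F  T  F  T  |  F
F  F  T  T  F  |  F
F  F  T  T  T  |  F
F  T  F  F  F  |  F
F  T  F  F  T  |  F
F  T  F  T  F  |  F
F  T  F  T  T  |  F
F  T  T  F  F  |  F
F  T  T  F  T  |  F
F  T  T  T  F  |  F
F  T  T  T  T  |  F
T  F  F  F  F  |  F
T  F  F  F  T  |  F
T  F  F  T  F  |  F
T  F  F  T  T  |  F
T  F  T  F  F  |  F
T  F  T  F  T  |  F
T  F  T  T  F  |  F
T  F  T  T  T  |  F
T  T  F  F  F  |  F
T  T  F  F  T  |  F
T  T  F  T  F  |  F
T  T  F  T  T  |  F
T  T  T  F  F  |  F
T  T  T  F  T  |  F
T  T  T  T  F  |  F
T  T  T  T  T  |  F
Every row is F, so the formula is a contradiction.

contradiction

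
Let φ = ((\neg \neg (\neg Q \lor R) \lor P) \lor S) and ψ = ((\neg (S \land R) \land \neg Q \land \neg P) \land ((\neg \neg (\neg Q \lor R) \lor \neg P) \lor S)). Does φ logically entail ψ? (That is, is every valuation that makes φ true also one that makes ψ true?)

P | Q | R | S | φ | ψ
- | - | - | - | - | -
T | T | T | T | T | F
T | T | T | F | T | F
T | T | F | T | T | F
T | T | F | F | T | F
T | F | T | T | T | F
T | F | T | F | T | F
T | F | F | T | T | F
T | F | F | F | T | F
F | T | T | T | T | F
F | T | T | F | T | F
F | T | F | T | T | F
F | T | F | F | F | F
F | F | T | T | T | F
F | F | T | F | T | T
F | F | F | T | T | T
F | F | F | F | T | T
At P=T, Q=T, R=T, S=T we have φ true but ψ false, so φ does not entail ψ.

no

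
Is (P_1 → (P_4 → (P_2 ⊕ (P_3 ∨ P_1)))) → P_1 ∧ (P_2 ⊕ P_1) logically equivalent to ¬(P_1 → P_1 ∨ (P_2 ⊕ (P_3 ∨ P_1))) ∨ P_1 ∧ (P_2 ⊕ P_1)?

not equivalent

P_1  P_2  P_3  P_4  |  φ  ψ
 F    F    F    F   |  F  F
 F    F    F    T   |  F  F
 F    F    T    F   |  F  F
 F    F    T    T   |  F  F
 F    T    F    F   |  F  F
 F    T    F    T   |  F  F
 F    T    T    F   |  F  F
 F    T    T    T   |  F  F
 T    F    F    F   |  T  T
 T    F    F    T   |  T  T
 T    F    T    F   |  T  T
 T    F    T    T   |  T  T
 T    T    F    F   |  F  F
 T    T    F    T   |  T  F
 T    T    T    F   |  F  F
 T    T    T    T   |  T  F
The columns differ at P_1=T, P_2=T, P_3=F, P_4=T (φ=T, ψ=F), so they are not equivalent.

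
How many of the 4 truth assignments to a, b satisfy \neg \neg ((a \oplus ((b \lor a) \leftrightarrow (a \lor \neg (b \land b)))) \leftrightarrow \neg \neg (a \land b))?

a | b || (b \lor a) | (b \land b) | \neg (b \land b) | (a \lor \neg (b \land b)) | (a \land b) | \neg (a \land b) | \neg \neg (a \land b) | φ
F | F ||     F      |      F      |        T         |             T             |      F      |        T         |           F           | T
F | T ||     T      |      T      |        F         |             F             |      F      |        T         |           F           | T
T | F ||     T      |      F      |        T         |             T             |      F      |        T         |           F           | T
T | T ||     T      |      T      |        F         |             T             |      T      |        F         |           T           | F
The formula is true on 3 of the 4 rows.

3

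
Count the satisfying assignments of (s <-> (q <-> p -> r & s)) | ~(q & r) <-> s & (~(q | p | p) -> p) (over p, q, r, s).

p | q | r | s || φ
1 | 1 | 1 | 1 || 1
1 | 1 | 1 | 0 || 0
1 | 1 | 0 | 1 || 1
1 | 1 | 0 | 0 || 0
1 | 0 | 1 | 1 || 1
1 | 0 | 1 | 0 || 0
1 | 0 | 0 | 1 || 1
1 | 0 | 0 | 0 || 0
0 | 1 | 1 | 1 || 1
0 | 1 | 1 | 0 || 1
0 | 1 | 0 | 1 || 1
0 | 1 | 0 | 0 || 0
0 | 0 | 1 | 1 || 0
0 | 0 | 1 | 0 || 0
0 | 0 | 0 | 1 || 0
0 | 0 | 0 | 0 || 0
The formula is true on 7 of the 16 rows.

7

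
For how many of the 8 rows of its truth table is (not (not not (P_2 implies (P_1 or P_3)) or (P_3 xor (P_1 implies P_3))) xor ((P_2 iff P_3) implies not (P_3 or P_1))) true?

5

P_1 | P_2 | P_3 | φ
--- | --- | --- | -
 T  |  T  |  T  | F
 T  |  T  |  F  | T
 T  |  F  |  T  | T
 T  |  F  |  F  | F
 F  |  T  |  T  | F
 F  |  T  |  F  | T
 F  |  F  |  T  | T
 F  |  F  |  F  | T
The formula is true on 5 of the 8 rows.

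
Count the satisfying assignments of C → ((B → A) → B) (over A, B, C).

6

A | B | C || (C → ((B → A) → B))
T | T | T ||          T         
T | T | F ||          T         
T | F | T ||          F         
T | F | F ||          T         
F | T | T ||          T         
F | T | F ||          T         
F | F | T ||          F         
F | F | F ||          T         
The formula is true on 6 of the 8 rows.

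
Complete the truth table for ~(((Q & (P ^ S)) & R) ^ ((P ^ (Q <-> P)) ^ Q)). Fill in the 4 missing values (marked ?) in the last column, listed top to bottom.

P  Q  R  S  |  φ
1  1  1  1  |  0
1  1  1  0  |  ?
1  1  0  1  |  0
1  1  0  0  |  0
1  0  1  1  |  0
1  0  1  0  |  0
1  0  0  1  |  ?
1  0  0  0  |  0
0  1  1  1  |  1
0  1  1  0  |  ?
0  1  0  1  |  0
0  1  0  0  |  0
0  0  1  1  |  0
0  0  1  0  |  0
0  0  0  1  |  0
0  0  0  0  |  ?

1, 0, 0, 0

Row P=1, Q=1, R=1, S=0: ((Q & (P ^ S)) & R) = 1, ((P ^ (Q <-> P)) ^ Q) = 1, (((Q & (P ^ S)) & R) ^ ((P ^ (Q <-> P)) ^ Q)) = 0, so the formula = 1.
Row P=1, Q=0, R=0, S=1: ((Q & (P ^ S)) & R) = 0, ((P ^ (Q <-> P)) ^ Q) = 1, (((Q & (P ^ S)) & R) ^ ((P ^ (Q <-> P)) ^ Q)) = 1, so the formula = 0.
Row P=0, Q=1, R=1, S=0: ((Q & (P ^ S)) & R) = 0, ((P ^ (Q <-> P)) ^ Q) = 1, (((Q & (P ^ S)) & R) ^ ((P ^ (Q <-> P)) ^ Q)) = 1, so the formula = 0.
Row P=0, Q=0, R=0, S=0: ((Q & (P ^ S)) & R) = 0, ((P ^ (Q <-> P)) ^ Q) = 1, (((Q & (P ^ S)) & R) ^ ((P ^ (Q <-> P)) ^ Q)) = 1, so the formula = 0.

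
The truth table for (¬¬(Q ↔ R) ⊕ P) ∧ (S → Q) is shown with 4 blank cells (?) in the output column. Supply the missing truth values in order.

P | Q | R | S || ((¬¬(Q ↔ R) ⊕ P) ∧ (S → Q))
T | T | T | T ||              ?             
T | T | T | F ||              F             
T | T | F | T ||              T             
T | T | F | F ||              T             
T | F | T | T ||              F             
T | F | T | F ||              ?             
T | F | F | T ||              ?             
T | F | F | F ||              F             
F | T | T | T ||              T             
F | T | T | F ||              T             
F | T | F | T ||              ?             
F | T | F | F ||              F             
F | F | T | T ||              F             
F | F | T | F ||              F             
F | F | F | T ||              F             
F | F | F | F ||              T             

F, T, F, F

Row P=T, Q=T, R=T, S=T: (¬¬(Q ↔ R) ⊕ P) = F, (S → Q) = T, so ((¬¬(Q ↔ R) ⊕ P) ∧ (S → Q)) = F.
Row P=T, Q=F, R=T, S=F: (¬¬(Q ↔ R) ⊕ P) = T, (S → Q) = T, so ((¬¬(Q ↔ R) ⊕ P) ∧ (S → Q)) = T.
Row P=T, Q=F, R=F, S=T: (¬¬(Q ↔ R) ⊕ P) = F, (S → Q) = F, so ((¬¬(Q ↔ R) ⊕ P) ∧ (S → Q)) = F.
Row P=F, Q=T, R=F, S=T: (¬¬(Q ↔ R) ⊕ P) = F, (S → Q) = T, so ((¬¬(Q ↔ R) ⊕ P) ∧ (S → Q)) = F.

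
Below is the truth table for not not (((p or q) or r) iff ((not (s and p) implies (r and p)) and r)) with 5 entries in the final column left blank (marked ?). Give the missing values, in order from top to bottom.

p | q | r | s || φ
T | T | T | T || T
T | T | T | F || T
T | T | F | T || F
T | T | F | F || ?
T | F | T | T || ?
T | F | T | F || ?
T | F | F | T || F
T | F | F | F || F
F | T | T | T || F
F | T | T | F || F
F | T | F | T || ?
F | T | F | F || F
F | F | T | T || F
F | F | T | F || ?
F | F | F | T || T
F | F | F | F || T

Row p=T, q=T, r=F, s=F: (((p or q) or r) iff ((not (s and p) implies (r and p)) and r)) = F, not (((p or q) or r) iff ((not (s and p) implies (r and p)) and r)) = T, so the formula = F.
Row p=T, q=F, r=T, s=T: (((p or q) or r) iff ((not (s and p) implies (r and p)) and r)) = T, not (((p or q) or r) iff ((not (s and p) implies (r and p)) and r)) = F, so the formula = T.
Row p=T, q=F, r=T, s=F: (((p or q) or r) iff ((not (s and p) implies (r and p)) and r)) = T, not (((p or q) or r) iff ((not (s and p) implies (r and p)) and r)) = F, so the formula = T.
Row p=F, q=T, r=F, s=T: (((p or q) or r) iff ((not (s and p) implies (r and p)) and r)) = F, not (((p or q) or r) iff ((not (s and p) implies (r and p)) and r)) = T, so the formula = F.
Row p=F, q=F, r=T, s=F: (((p or q) or r) iff ((not (s and p) implies (r and p)) and r)) = F, not (((p or q) or r) iff ((not (s and p) implies (r and p)) and r)) = T, so the formula = F.

F, T, T, F, F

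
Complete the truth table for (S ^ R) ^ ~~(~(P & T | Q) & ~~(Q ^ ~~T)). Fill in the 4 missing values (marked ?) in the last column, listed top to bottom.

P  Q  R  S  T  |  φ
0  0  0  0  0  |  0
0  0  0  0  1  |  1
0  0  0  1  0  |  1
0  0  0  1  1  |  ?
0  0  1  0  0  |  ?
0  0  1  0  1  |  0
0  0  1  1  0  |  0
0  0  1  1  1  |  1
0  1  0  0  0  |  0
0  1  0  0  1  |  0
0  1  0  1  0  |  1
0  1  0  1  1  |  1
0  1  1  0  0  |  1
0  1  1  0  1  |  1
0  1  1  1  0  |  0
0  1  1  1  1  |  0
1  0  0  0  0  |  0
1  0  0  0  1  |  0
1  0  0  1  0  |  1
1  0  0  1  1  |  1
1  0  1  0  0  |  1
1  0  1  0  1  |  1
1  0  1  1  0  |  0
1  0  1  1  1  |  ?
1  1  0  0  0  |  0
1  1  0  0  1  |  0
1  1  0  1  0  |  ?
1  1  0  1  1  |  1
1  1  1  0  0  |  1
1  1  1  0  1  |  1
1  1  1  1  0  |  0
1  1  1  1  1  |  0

Row P=0, Q=0, R=0, S=1, T=1: (S ^ R) = 1, ~~(~(P & T | Q) & ~~(Q ^ ~~T)) = 1, so the formula = 0.
Row P=0, Q=0, R=1, S=0, T=0: (S ^ R) = 1, ~~(~(P & T | Q) & ~~(Q ^ ~~T)) = 0, so the formula = 1.
Row P=1, Q=0, R=1, S=1, T=1: (S ^ R) = 0, ~~(~(P & T | Q) & ~~(Q ^ ~~T)) = 0, so the formula = 0.
Row P=1, Q=1, R=0, S=1, T=0: (S ^ R) = 1, ~~(~(P & T | Q) & ~~(Q ^ ~~T)) = 0, so the formula = 1.

0, 1, 0, 1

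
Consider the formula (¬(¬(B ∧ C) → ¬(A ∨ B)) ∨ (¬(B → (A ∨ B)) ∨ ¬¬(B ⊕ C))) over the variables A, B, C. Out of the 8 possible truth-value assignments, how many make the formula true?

A | B | C | φ
- | - | - | -
T | T | T | F
T | T | F | T
T | F | T | T
T | F | F | T
F | T | T | F
F | T | F | T
F | F | T | T
F | F | F | F
The formula is true on 5 of the 8 rows.

5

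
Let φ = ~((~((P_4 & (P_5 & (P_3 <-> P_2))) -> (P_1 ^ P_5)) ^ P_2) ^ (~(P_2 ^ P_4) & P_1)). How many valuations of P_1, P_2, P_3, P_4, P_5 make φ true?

14

P_1 | P_2 | P_3 | P_4 | P_5 || φ
 T  |  T  |  T  |  T  |  T  || F
 T  |  T  |  T  |  T  |  F  || T
 T  |  T  |  T  |  F  |  T  || F
 T  |  T  |  T  |  F  |  F  || F
 T  |  T  |  F  |  T  |  T  || T
 T  |  T  |  F  |  T  |  F  || T
 T  |  T  |  F  |  F  |  T  || F
 T  |  T  |  F  |  F  |  F  || F
 T  |  F  |  T  |  T  |  T  || T
 T  |  F  |  T  |  T  |  F  || T
 T  |  F  |  T  |  F  |  T  || F
 T  |  F  |  T  |  F  |  F  || F
 T  |  F  |  F  |  T  |  T  || F
 T  |  F  |  F  |  T  |  F  || T
 T  |  F  |  F  |  F  |  T  || F
 T  |  F  |  F  |  F  |  F  || F
 F  |  T  |  T  |  T  |  T  || F
 F  |  T  |  T  |  T  |  F  || F
 F  |  T  |  T  |  F  |  T  || F
 F  |  T  |  T  |  F  |  F  || F
 F  |  T  |  F  |  T  |  T  || F
 F  |  T  |  F  |  T  |  F  || F
 F  |  T  |  F  |  F  |  T  || F
 F  |  T  |  F  |  F  |  F  || F
 F  |  F  |  T  |  T  |  T  || T
 F  |  F  |  T  |  T  |  F  || T
 F  |  F  |  T  |  F  |  T  || T
 F  |  F  |  T  |  F  |  F  || T
 F  |  F  |  F  |  T  |  T  || T
 F  |  F  |  F  |  T  |  F  || T
 F  |  F  |  F  |  F  |  T  || T
 F  |  F  |  F  |  F  |  F  || T
The formula is true on 14 of the 32 rows.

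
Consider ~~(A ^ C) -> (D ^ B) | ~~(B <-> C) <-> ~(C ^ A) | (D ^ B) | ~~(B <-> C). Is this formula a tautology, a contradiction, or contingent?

tautology

A  B  C  D     (A ^ C)  ~(A ^ C)  ~~(A ^ C)  (D ^ B)  (B <-> C)  ~(B <-> C)  ~~(B <-> C)  ((D ^ B) | ~~(B <-> C))  (C ^ A)  ~(C ^ A)  φ
0  0  0  0        0        1          0         0         1          0            1                  1                0        1      1
0  0  0  1        0        1          0         1         1          0            1                  1                0        1      1
0  0  1  0        1        0          1         0         0          1            0                  0                1        0      1
0  0  1  1        1        0          1         1         0          1            0                  1                1        0      1
0  1  0  0        0        1          0         1         0          1            0                  1                0        1      1
0  1  0  1        0        1          0         0         0          1            0                  0                0        1      1
0  1  1  0        1        0          1         1         1          0            1                  1                1        0      1
0  1  1  1        1        0          1         0         1          0            1                  1                1        0      1
1  0  0  0        1        0          1         0         1          0            1                  1                1        0      1
1  0  0  1        1        0          1         1         1          0            1                  1                1        0      1
1  0  1  0        0        1          0         0         0          1            0                  0                0        1      1
1  0  1  1        0        1          0         1         0          1            0                  1                0        1      1
1  1  0  0        1        0          1         1         0          1            0                  1                1        0      1
1  1  0  1        1        0          1         0         0          1            0                  0                1        0      1
1  1  1  0        0        1          0         1         1          0            1                  1                0        1      1
1  1  1  1        0        1          0         0         1          0            1                  1                0        1      1
Every row is 1, so the formula is a tautology.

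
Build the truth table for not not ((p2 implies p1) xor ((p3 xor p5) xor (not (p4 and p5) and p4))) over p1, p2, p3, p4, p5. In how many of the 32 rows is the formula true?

p1 | p2 | p3 | p4 | p5 | φ
-- | -- | -- | -- | -- | -
1  | 1  | 1  | 1  | 1  | 1
1  | 1  | 1  | 1  | 0  | 1
1  | 1  | 1  | 0  | 1  | 1
1  | 1  | 1  | 0  | 0  | 0
1  | 1  | 0  | 1  | 1  | 0
1  | 1  | 0  | 1  | 0  | 0
1  | 1  | 0  | 0  | 1  | 0
1  | 1  | 0  | 0  | 0  | 1
1  | 0  | 1  | 1  | 1  | 1
1  | 0  | 1  | 1  | 0  | 1
1  | 0  | 1  | 0  | 1  | 1
1  | 0  | 1  | 0  | 0  | 0
1  | 0  | 0  | 1  | 1  | 0
1  | 0  | 0  | 1  | 0  | 0
1  | 0  | 0  | 0  | 1  | 0
1  | 0  | 0  | 0  | 0  | 1
0  | 1  | 1  | 1  | 1  | 0
0  | 1  | 1  | 1  | 0  | 0
0  | 1  | 1  | 0  | 1  | 0
0  | 1  | 1  | 0  | 0  | 1
0  | 1  | 0  | 1  | 1  | 1
0  | 1  | 0  | 1  | 0  | 1
0  | 1  | 0  | 0  | 1  | 1
0  | 1  | 0  | 0  | 0  | 0
0  | 0  | 1  | 1  | 1  | 1
0  | 0  | 1  | 1  | 0  | 1
0  | 0  | 1  | 0  | 1  | 1
0  | 0  | 1  | 0  | 0  | 0
0  | 0  | 0  | 1  | 1  | 0
0  | 0  | 0  | 1  | 0  | 0
0  | 0  | 0  | 0  | 1  | 0
0  | 0  | 0  | 0  | 0  | 1
The formula is true on 16 of the 32 rows.

16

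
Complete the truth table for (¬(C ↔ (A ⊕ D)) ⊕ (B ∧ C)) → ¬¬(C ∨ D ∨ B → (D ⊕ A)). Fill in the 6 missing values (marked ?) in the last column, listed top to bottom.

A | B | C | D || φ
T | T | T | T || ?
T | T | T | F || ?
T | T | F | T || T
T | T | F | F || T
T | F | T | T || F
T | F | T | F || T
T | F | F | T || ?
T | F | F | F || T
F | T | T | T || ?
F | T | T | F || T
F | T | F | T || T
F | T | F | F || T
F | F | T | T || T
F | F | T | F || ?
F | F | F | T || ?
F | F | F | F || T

T, T, T, T, F, T

Row A=T, B=T, C=T, D=T: (¬(C ↔ (A ⊕ D)) ⊕ (B ∧ C)) = F, ¬¬(C ∨ D ∨ B → (D ⊕ A)) = F, so the formula = T.
Row A=T, B=T, C=T, D=F: (¬(C ↔ (A ⊕ D)) ⊕ (B ∧ C)) = T, ¬¬(C ∨ D ∨ B → (D ⊕ A)) = T, so the formula = T.
Row A=T, B=F, C=F, D=T: (¬(C ↔ (A ⊕ D)) ⊕ (B ∧ C)) = F, ¬¬(C ∨ D ∨ B → (D ⊕ A)) = F, so the formula = T.
Row A=F, B=T, C=T, D=T: (¬(C ↔ (A ⊕ D)) ⊕ (B ∧ C)) = T, ¬¬(C ∨ D ∨ B → (D ⊕ A)) = T, so the formula = T.
Row A=F, B=F, C=T, D=F: (¬(C ↔ (A ⊕ D)) ⊕ (B ∧ C)) = T, ¬¬(C ∨ D ∨ B → (D ⊕ A)) = F, so the formula = F.
Row A=F, B=F, C=F, D=T: (¬(C ↔ (A ⊕ D)) ⊕ (B ∧ C)) = T, ¬¬(C ∨ D ∨ B → (D ⊕ A)) = T, so the formula = T.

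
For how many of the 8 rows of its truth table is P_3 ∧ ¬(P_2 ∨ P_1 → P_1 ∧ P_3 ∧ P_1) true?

P_1 | P_2 | P_3 | φ
--- | --- | --- | -
 T  |  T  |  T  | F
 T  |  T  |  F  | F
 T  |  F  |  T  | F
 T  |  F  |  F  | F
 F  |  T  |  T  | T
 F  |  T  |  F  | F
 F  |  F  |  T  | F
 F  |  F  |  F  | F
The formula is true on 1 of the 8 rows.

1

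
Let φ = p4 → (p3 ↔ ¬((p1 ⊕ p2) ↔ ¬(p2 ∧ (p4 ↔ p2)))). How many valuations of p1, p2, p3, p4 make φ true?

12

p1 | p2 | p3 | p4 | (p1 ⊕ p2) | (p4 ↔ p2) | (p2 ∧ (p4 ↔ p2)) | ¬(p2 ∧ (p4 ↔ p2)) | φ
-- | -- | -- | -- | --------- | --------- | ---------------- | ----------------- | -
F  | F  | F  | F  |     F     |     T     |        F         |         T         | T
F  | F  | F  | T  |     F     |     F     |        F         |         T         | F
F  | F  | T  | F  |     F     |     T     |        F         |         T         | T
F  | F  | T  | T  |     F     |     F     |        F         |         T         | T
F  | T  | F  | F  |     T     |     F     |        F         |         T         | T
F  | T  | F  | T  |     T     |     T     |        T         |         F         | F
F  | T  | T  | F  |     T     |     F     |        F         |         T         | T
F  | T  | T  | T  |     T     |     T     |        T         |         F         | T
T  | F  | F  | F  |     T     |     T     |        F         |         T         | T
T  | F  | F  | T  |     T     |     F     |        F         |         T         | T
T  | F  | T  | F  |     T     |     T     |        F         |         T         | T
T  | F  | T  | T  |     T     |     F     |        F         |         T         | F
T  | T  | F  | F  |     F     |     F     |        F         |         T         | T
T  | T  | F  | T  |     F     |     T     |        T         |         F         | T
T  | T  | T  | F  |     F     |     F     |        F         |         T         | T
T  | T  | T  | T  |     F     |     T     |        T         |         F         | F
The formula is true on 12 of the 16 rows.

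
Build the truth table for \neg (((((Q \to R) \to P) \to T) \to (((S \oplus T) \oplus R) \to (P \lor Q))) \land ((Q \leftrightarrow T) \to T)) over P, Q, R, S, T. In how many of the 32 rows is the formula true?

10

P  Q  R  S  T  |  φ
1  1  1  1  1  |  0
1  1  1  1  0  |  0
1  1  1  0  1  |  0
1  1  1  0  0  |  0
1  1  0  1  1  |  0
1  1  0  1  0  |  0
1  1  0  0  1  |  0
1  1  0  0  0  |  0
1  0  1  1  1  |  0
1  0  1  1  0  |  1
1  0  1  0  1  |  0
1  0  1  0  0  |  1
1  0  0  1  1  |  0
1  0  0  1  0  |  1
1  0  0  0  1  |  0
1  0  0  0  0  |  1
0  1  1  1  1  |  0
0  1  1  1  0  |  0
0  1  1  0  1  |  0
0  1  1  0  0  |  0
0  1  0  1  1  |  0
0  1  0  1  0  |  0
0  1  0  0  1  |  0
0  1  0  0  0  |  0
0  0  1  1  1  |  1
0  0  1  1  0  |  1
0  0  1  0  1  |  0
0  0  1  0  0  |  1
0  0  0  1  1  |  0
0  0  0  1  0  |  1
0  0  0  0  1  |  1
0  0  0  0  0  |  1
The formula is true on 10 of the 32 rows.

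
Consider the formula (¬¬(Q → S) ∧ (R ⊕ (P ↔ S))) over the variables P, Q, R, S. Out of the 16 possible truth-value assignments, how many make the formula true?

6

P | Q | R | S || (Q → S) | ¬(Q → S) | ¬¬(Q → S) | (P ↔ S) | (R ⊕ (P ↔ S)) | (¬¬(Q → S) ∧ (R ⊕ (P ↔ S)))
T | T | T | T ||    T    |    F     |     T     |    T    |       F       |              F             
T | T | T | F ||    F    |    T     |     F     |    F    |       T       |              F             
T | T | F | T ||    T    |    F     |     T     |    T    |       T       |              T             
T | T | F | F ||    F    |    T     |     F     |    F    |       F       |              F             
T | F | T | T ||    T    |    F     |     T     |    T    |       F       |              F             
T | F | T | F ||    T    |    F     |     T     |    F    |       T       |              T             
T | F | F | T ||    T    |    F     |     T     |    T    |       T       |              T             
T | F | F | F ||    T    |    F     |     T     |    F    |       F       |              F             
F | T | T | T ||    T    |    F     |     T     |    F    |       T       |              T             
F | T | T | F ||    F    |    T     |     F     |    T    |       F       |              F             
F | T | F | T ||    T    |    F     |     T     |    F    |       F       |              F             
F | T | F | F ||    F    |    T     |     F     |    T    |       T       |              F             
F | F | T | T ||    T    |    F     |     T     |    F    |       T       |              T             
F | F | T | F ||    T    |    F     |     T     |    T    |       F       |              F             
F | F | F | T ||    T    |    F     |     T     |    F    |       F       |              F             
F | F | F | F ||    T    |    F     |     T     |    T    |       T       |              T             
The formula is true on 6 of the 16 rows.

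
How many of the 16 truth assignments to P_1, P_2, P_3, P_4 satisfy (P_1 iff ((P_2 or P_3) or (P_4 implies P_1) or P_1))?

9

P_1 | P_2 | P_3 | P_4 | (P_2 or P_3) | (P_4 implies P_1) | φ
--- | --- | --- | --- | ------------ | ----------------- | -
 T  |  T  |  T  |  T  |      T       |         T         | T
 T  |  T  |  T  |  F  |      T       |         T         | T
 T  |  T  |  F  |  T  |      T       |         T         | T
 T  |  T  |  F  |  F  |      T       |         T         | T
 T  |  F  |  T  |  T  |      T       |         T         | T
 T  |  F  |  T  |  F  |      T       |         T         | T
 T  |  F  |  F  |  T  |      F       |         T         | T
 T  |  F  |  F  |  F  |      F       |         T         | T
 F  |  T  |  T  |  T  |      T       |         F         | F
 F  |  T  |  T  |  F  |      T       |         T         | F
 F  |  T  |  F  |  T  |      T       |         F         | F
 F  |  T  |  F  |  F  |      T       |         T         | F
 F  |  F  |  T  |  T  |      T       |         F         | F
 F  |  F  |  T  |  F  |      T       |         T         | F
 F  |  F  |  F  |  T  |      F       |         F         | T
 F  |  F  |  F  |  F  |      F       |         T         | F
The formula is true on 9 of the 16 rows.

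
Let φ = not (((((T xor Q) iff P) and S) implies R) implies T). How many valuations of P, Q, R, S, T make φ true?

14

P  Q  R  S  T  |  φ
1  1  1  1  1  |  0
1  1  1  1  0  |  1
1  1  1  0  1  |  0
1  1  1  0  0  |  1
1  1  0  1  1  |  0
1  1  0  1  0  |  0
1  1  0  0  1  |  0
1  1  0  0  0  |  1
1  0  1  1  1  |  0
1  0  1  1  0  |  1
1  0  1  0  1  |  0
1  0  1  0  0  |  1
1  0  0  1  1  |  0
1  0  0  1  0  |  1
1  0  0  0  1  |  0
1  0  0  0  0  |  1
0  1  1  1  1  |  0
0  1  1  1  0  |  1
0  1  1  0  1  |  0
0  1  1  0  0  |  1
0  1  0  1  1  |  0
0  1  0  1  0  |  1
0  1  0  0  1  |  0
0  1  0  0  0  |  1
0  0  1  1  1  |  0
0  0  1  1  0  |  1
0  0  1  0  1  |  0
0  0  1  0  0  |  1
0  0  0  1  1  |  0
0  0  0  1  0  |  0
0  0  0  0  1  |  0
0  0  0  0  0  |  1
The formula is true on 14 of the 32 rows.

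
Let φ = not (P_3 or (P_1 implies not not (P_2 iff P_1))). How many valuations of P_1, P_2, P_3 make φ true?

P_1 | P_2 | P_3 | φ
--- | --- | --- | -
 1  |  1  |  1  | 0
 1  |  1  |  0  | 0
 1  |  0  |  1  | 0
 1  |  0  |  0  | 1
 0  |  1  |  1  | 0
 0  |  1  |  0  | 0
 0  |  0  |  1  | 0
 0  |  0  |  0  | 0
The formula is true on 1 of the 8 rows.

1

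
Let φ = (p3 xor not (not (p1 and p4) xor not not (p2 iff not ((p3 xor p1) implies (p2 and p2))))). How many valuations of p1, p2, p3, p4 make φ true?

10

p1 | p2 | p3 | p4 | (p1 and p4) | not (p1 and p4) | (p3 xor p1) | (p2 and p2) | φ
-- | -- | -- | -- | ----------- | --------------- | ----------- | ----------- | -
T  | T  | T  | T  |      T      |        F        |      F      |      T      | F
T  | T  | T  | F  |      F      |        T        |      F      |      T      | T
T  | T  | F  | T  |      T      |        F        |      T      |      T      | T
T  | T  | F  | F  |      F      |        T        |      T      |      T      | F
T  | F  | T  | T  |      T      |        F        |      F      |      F      | T
T  | F  | T  | F  |      F      |        T        |      F      |      F      | F
T  | F  | F  | T  |      T      |        F        |      T      |      F      | T
T  | F  | F  | F  |      F      |        T        |      T      |      F      | F
F  | T  | T  | T  |      F      |        T        |      T      |      T      | T
F  | T  | T  | F  |      F      |        T        |      T      |      T      | T
F  | T  | F  | T  |      F      |        T        |      F      |      T      | F
F  | T  | F  | F  |      F      |        T        |      F      |      T      | F
F  | F  | T  | T  |      F      |        T        |      T      |      F      | T
F  | F  | T  | F  |      F      |        T        |      T      |      F      | T
F  | F  | F  | T  |      F      |        T        |      F      |      F      | T
F  | F  | F  | F  |      F      |        T        |      F      |      F      | T
The formula is true on 10 of the 16 rows.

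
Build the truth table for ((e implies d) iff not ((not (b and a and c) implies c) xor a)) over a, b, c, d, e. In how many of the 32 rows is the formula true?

a  b  c  d  e  |  φ
1  1  1  1  1  |  1
1  1  1  1  0  |  1
1  1  1  0  1  |  0
1  1  1  0  0  |  1
1  1  0  1  1  |  0
1  1  0  1  0  |  0
1  1  0  0  1  |  1
1  1  0  0  0  |  0
1  0  1  1  1  |  1
1  0  1  1  0  |  1
1  0  1  0  1  |  0
1  0  1  0  0  |  1
1  0  0  1  1  |  0
1  0  0  1  0  |  0
1  0  0  0  1  |  1
1  0  0  0  0  |  0
0  1  1  1  1  |  0
0  1  1  1  0  |  0
0  1  1  0  1  |  1
0  1  1  0  0  |  0
0  1  0  1  1  |  1
0  1  0  1  0  |  1
0  1  0  0  1  |  0
0  1  0  0  0  |  1
0  0  1  1  1  |  0
0  0  1  1  0  |  0
0  0  1  0  1  |  1
0  0  1  0  0  |  0
0  0  0  1  1  |  1
0  0  0  1  0  |  1
0  0  0  0  1  |  0
0  0  0  0  0  |  1
The formula is true on 16 of the 32 rows.

16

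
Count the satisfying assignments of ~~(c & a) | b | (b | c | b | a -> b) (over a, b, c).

a | b | c | φ
- | - | - | -
1 | 1 | 1 | 1
1 | 1 | 0 | 1
1 | 0 | 1 | 1
1 | 0 | 0 | 0
0 | 1 | 1 | 1
0 | 1 | 0 | 1
0 | 0 | 1 | 0
0 | 0 | 0 | 1
The formula is true on 6 of the 8 rows.

6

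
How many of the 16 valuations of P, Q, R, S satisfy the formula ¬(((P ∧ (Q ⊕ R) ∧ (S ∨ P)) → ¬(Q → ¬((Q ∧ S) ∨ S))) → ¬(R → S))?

10

P | Q | R | S | (Q ⊕ R) | (S ∨ P) | (P ∧ (Q ⊕ R) ∧ (S ∨ P)) | (Q ∧ S) | ((Q ∧ S) ∨ S) | ¬((Q ∧ S) ∨ S) | (Q → ¬((Q ∧ S) ∨ S)) | ¬(Q → ¬((Q ∧ S) ∨ S)) | (R → S) | ¬(R → S) | φ
- | - | - | - | ------- | ------- | ----------------------- | ------- | ------------- | -------------- | -------------------- | --------------------- | ------- | -------- | -
T | T | T | T |    F    |    T    |            F            |    T    |       T       |       F        |          F           |           T           |    T    |    F     | T
T | T | T | F |    F    |    T    |            F            |    F    |       F       |       T        |          T           |           F           |    F    |    T     | F
T | T | F | T |    T    |    T    |            T            |    T    |       T       |       F        |          F           |           T           |    T    |    F     | T
T | T | F | F |    T    |    T    |            T            |    F    |       F       |       T        |          T           |           F           |    T    |    F     | F
T | F | T | T |    T    |    T    |            T            |    F    |       T       |       F        |          T           |           F           |    T    |    F     | F
T | F | T | F |    T    |    T    |            T            |    F    |       F       |       T        |          T           |           F           |    F    |    T     | F
T | F | F | T |    F    |    T    |            F            |    F    |       T       |       F        |          T           |           F           |    T    |    F     | T
T | F | F | F |    F    |    T    |            F            |    F    |       F       |       T        |          T           |           F           |    T    |    F     | T
F | T | T | T |    F    |    T    |            F            |    T    |       T       |       F        |          F           |           T           |    T    |    F     | T
F | T | T | F |    F    |    F    |            F            |    F    |       F       |       T        |          T           |           F           |    F    |    T     | F
F | T | F | T |    T    |    T    |            F            |    T    |       T       |       F        |          F           |           T           |    T    |    F     | T
F | T | F | F |    T    |    F    |            F            |    F    |       F       |       T        |          T           |           F           |    T    |    F     | T
F | F | T | T |    T    |    T    |            F            |    F    |       T       |       F        |          T           |           F           |    T    |    F     | T
F | F | T | F |    T    |    F    |            F            |    F    |       F       |       T        |          T           |           F           |    F    |    T     | F
F | F | F | T |    F    |    T    |            F            |    F    |       T       |       F        |          T           |           F           |    T    |    F     | T
F | F | F | F |    F    |    F    |            F            |    F    |       F       |       T        |          T           |           F           |    T    |    F     | T
The formula is true on 10 of the 16 rows.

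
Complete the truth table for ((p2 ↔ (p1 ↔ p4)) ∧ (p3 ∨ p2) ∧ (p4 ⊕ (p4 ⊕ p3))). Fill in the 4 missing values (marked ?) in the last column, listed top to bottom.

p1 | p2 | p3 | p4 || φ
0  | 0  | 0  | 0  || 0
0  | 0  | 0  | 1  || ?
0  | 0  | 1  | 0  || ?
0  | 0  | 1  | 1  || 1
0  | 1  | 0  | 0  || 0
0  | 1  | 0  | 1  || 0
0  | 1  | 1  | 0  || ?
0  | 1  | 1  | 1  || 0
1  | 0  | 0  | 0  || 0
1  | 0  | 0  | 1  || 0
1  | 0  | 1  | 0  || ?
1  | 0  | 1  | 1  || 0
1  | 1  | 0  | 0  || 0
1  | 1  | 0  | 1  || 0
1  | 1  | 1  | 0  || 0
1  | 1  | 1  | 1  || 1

Row p1=0, p2=0, p3=0, p4=1: (p2 ↔ (p1 ↔ p4)) = 1, (p3 ∨ p2) = 0, (p4 ⊕ (p4 ⊕ p3)) = 0, so the formula = 0.
Row p1=0, p2=0, p3=1, p4=0: (p2 ↔ (p1 ↔ p4)) = 0, (p3 ∨ p2) = 1, (p4 ⊕ (p4 ⊕ p3)) = 1, so the formula = 0.
Row p1=0, p2=1, p3=1, p4=0: (p2 ↔ (p1 ↔ p4)) = 1, (p3 ∨ p2) = 1, (p4 ⊕ (p4 ⊕ p3)) = 1, so the formula = 1.
Row p1=1, p2=0, p3=1, p4=0: (p2 ↔ (p1 ↔ p4)) = 1, (p3 ∨ p2) = 1, (p4 ⊕ (p4 ⊕ p3)) = 1, so the formula = 1.

0, 0, 1, 1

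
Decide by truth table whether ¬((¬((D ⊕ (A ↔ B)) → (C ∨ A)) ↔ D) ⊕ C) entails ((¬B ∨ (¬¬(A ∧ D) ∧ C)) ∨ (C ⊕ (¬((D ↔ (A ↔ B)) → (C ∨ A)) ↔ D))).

A | B | C | D | φ | ψ
- | - | - | - | - | -
T | T | T | T | F | T
T | T | T | F | T | F
T | T | F | T | T | F
T | T | F | F | F | T
T | F | T | T | F | T
T | F | T | F | T | T
T | F | F | T | T | T
T | F | F | F | F | T
F | T | T | T | F | T
F | T | T | F | T | F
F | T | F | T | F | F
F | T | F | F | F | F
F | F | T | T | F | T
F | F | T | F | T | T
F | F | F | T | T | T
F | F | F | F | T | T
At A=T, B=T, C=T, D=F we have φ true but ψ false, so φ does not entail ψ.

no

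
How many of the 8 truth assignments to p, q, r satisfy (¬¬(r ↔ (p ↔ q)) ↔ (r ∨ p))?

p  q  r  |  (p ↔ q)  (r ↔ (p ↔ q))  ¬(r ↔ (p ↔ q))  ¬¬(r ↔ (p ↔ q))  (r ∨ p)  (¬¬(r ↔ (p ↔ q)) ↔ (r ∨ p))
1  1  1  |     1           1              0                1            1                  1             
1  1  0  |     1           0              1                0            1                  0             
1  0  1  |     0           0              1                0            1                  0             
1  0  0  |     0           1              0                1            1                  1             
0  1  1  |     0           0              1                0            1                  0             
0  1  0  |     0           1              0                1            0                  0             
0  0  1  |     1           1              0                1            1                  1             
0  0  0  |     1           0              1                0            0                  1             
The formula is true on 4 of the 8 rows.

4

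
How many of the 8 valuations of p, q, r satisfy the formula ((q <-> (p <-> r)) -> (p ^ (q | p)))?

5

  p      q      r    |    φ  
 True   True   True  |  False
 True   True  False  |   True
 True  False   True  |   True
 True  False  False  |  False
False   True   True  |   True
False   True  False  |   True
False  False   True  |  False
False  False  False  |   True
The formula is true on 5 of the 8 rows.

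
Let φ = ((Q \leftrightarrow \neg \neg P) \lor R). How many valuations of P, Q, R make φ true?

  P   |   Q   |   R   ||   φ  
 True |  True |  True ||  True
 True |  True | False ||  True
 True | False |  True ||  True
 True | False | False || False
False |  True |  True ||  True
False |  True | False || False
False | False |  True ||  True
False | False | False ||  True
The formula is true on 6 of the 8 rows.

6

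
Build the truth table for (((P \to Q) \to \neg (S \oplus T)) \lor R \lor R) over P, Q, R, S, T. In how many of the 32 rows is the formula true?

26

P | Q | R | S | T | φ
- | - | - | - | - | -
T | T | T | T | T | T
T | T | T | T | F | T
T | T | T | F | T | T
T | T | T | F | F | T
T | T | F | T | T | T
T | T | F | T | F | F
T | T | F | F | T | F
T | T | F | F | F | T
T | F | T | T | T | T
T | F | T | T | F | T
T | F | T | F | T | T
T | F | T | F | F | T
T | F | F | T | T | T
T | F | F | T | F | T
T | F | F | F | T | T
T | F | F | F | F | T
F | T | T | T | T | T
F | T | T | T | F | T
F | T | T | F | T | T
F | T | T | F | F | T
F | T | F | T | T | T
F | T | F | T | F | F
F | T | F | F | T | F
F | T | F | F | F | T
F | F | T | T | T | T
F | F | T | T | F | T
F | F | T | F | T | T
F | F | T | F | F | T
F | F | F | T | T | T
F | F | F | T | F | F
F | F | F | F | T | F
F | F | F | F | F | T
The formula is true on 26 of the 32 rows.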